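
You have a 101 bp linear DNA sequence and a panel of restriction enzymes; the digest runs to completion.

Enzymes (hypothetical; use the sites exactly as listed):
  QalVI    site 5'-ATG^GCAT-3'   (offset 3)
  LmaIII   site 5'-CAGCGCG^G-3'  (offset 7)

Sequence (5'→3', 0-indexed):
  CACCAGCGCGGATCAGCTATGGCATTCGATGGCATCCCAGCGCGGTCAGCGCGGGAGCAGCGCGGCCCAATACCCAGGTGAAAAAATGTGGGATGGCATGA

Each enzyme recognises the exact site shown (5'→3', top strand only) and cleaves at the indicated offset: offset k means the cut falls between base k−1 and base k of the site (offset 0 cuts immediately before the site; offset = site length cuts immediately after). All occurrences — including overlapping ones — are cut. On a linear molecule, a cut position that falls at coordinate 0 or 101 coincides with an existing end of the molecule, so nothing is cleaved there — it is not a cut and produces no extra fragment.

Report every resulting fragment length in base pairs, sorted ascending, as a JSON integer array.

Scan for sites:
  QalVI ATGGCAT/3: at [18, 28, 92] ⇒ [21, 31, 95]
  LmaIII CAGCGCGG/7: at [3, 37, 46, 57] ⇒ [10, 44, 53, 64]

Pooled cuts: [10, 21, 31, 44, 53, 64, 95]

Fragment lengths:
  [0,10): 10 bp
  [10,21): 11 bp
  [21,31): 10 bp
  [31,44): 13 bp
  [44,53): 9 bp
  [53,64): 11 bp
  [64,95): 31 bp
  [95,101): 6 bp

[6,9,10,10,11,11,13,31]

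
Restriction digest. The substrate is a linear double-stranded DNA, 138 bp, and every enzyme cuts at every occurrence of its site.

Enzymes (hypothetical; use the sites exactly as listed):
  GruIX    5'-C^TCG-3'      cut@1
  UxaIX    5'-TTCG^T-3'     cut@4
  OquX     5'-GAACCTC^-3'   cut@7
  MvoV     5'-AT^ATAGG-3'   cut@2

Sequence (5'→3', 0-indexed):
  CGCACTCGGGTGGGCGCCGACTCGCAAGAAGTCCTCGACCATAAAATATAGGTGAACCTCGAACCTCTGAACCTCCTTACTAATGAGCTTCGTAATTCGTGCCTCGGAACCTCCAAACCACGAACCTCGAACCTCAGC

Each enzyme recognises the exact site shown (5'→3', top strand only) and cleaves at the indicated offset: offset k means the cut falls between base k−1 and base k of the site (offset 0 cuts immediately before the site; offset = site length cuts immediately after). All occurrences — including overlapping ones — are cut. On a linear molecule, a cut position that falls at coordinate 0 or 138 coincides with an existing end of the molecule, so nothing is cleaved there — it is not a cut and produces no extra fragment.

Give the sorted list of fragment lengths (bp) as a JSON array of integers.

Site scan:
  GruIX (CTCG, off=1): starts [4, 20, 33, 57, 102, 125] → cuts [5, 21, 34, 58, 103, 126]
  UxaIX (TTCGT, off=4): starts [88, 95] → cuts [92, 99]
  OquX (GAACCTC, off=7): starts [53, 60, 68, 106, 121, 128] → cuts [60, 67, 75, 113, 128, 135]
  MvoV (ATATAGG, off=2): starts [45] → cuts [47]

Pooled cuts: [5, 21, 34, 47, 58, 60, 67, 75, 92, 99, 103, 113, 126, 128, 135]

Fragments:
  [0,5): 5 bp
  [5,21): 16 bp
  [21,34): 13 bp
  [34,47): 13 bp
  [47,58): 11 bp
  [58,60): 2 bp
  [60,67): 7 bp
  [67,75): 8 bp
  [75,92): 17 bp
  [92,99): 7 bp
  [99,103): 4 bp
  [103,113): 10 bp
  [113,126): 13 bp
  [126,128): 2 bp
  [128,135): 7 bp
  [135,138): 3 bp

[2,2,3,4,5,7,7,7,8,10,11,13,13,13,16,17]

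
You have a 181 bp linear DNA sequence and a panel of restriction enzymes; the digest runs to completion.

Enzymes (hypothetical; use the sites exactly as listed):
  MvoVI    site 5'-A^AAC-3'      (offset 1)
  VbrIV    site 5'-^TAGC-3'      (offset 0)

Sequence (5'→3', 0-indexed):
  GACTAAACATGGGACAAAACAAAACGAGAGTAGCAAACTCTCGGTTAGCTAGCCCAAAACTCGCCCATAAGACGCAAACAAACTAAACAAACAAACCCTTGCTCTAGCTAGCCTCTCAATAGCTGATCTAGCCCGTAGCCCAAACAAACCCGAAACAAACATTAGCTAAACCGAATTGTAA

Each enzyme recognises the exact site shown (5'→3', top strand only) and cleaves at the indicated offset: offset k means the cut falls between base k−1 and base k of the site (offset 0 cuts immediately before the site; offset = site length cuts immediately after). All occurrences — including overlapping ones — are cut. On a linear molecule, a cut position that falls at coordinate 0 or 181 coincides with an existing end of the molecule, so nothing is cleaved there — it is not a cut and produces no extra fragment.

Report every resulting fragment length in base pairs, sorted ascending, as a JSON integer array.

Scan for sites:
  MvoVI AAAC/1: at [4, 16, 21, 34, 56, 75, 79, 84, 88, 92, 141, 145, 152, 156, 167] ⇒ [5, 17, 22, 35, 57, 76, 80, 85, 89, 93, 142, 146, 153, 157, 168]
  VbrIV TAGC/0: at [30, 45, 49, 104, 108, 119, 128, 135, 162] ⇒ [30, 45, 49, 104, 108, 119, 128, 135, 162]

All cut coordinates (distinct, sorted): [5, 17, 22, 30, 35, 45, 49, 57, 76, 80, 85, 89, 93, 104, 108, 119, 128, 135, 142, 146, 153, 157, 162, 168]

Fragments:
  [0,5): 5 bp
  [5,17): 12 bp
  [17,22): 5 bp
  [22,30): 8 bp
  [30,35): 5 bp
  [35,45): 10 bp
  [45,49): 4 bp
  [49,57): 8 bp
  [57,76): 19 bp
  [76,80): 4 bp
  [80,85): 5 bp
  [85,89): 4 bp
  [89,93): 4 bp
  [93,104): 11 bp
  [104,108): 4 bp
  [108,119): 11 bp
  [119,128): 9 bp
  [128,135): 7 bp
  [135,142): 7 bp
  [142,146): 4 bp
  [146,153): 7 bp
  [153,157): 4 bp
  [157,162): 5 bp
  [162,168): 6 bp
  [168,181): 13 bp

[4,4,4,4,4,4,4,5,5,5,5,5,6,7,7,7,8,8,9,10,11,11,12,13,19]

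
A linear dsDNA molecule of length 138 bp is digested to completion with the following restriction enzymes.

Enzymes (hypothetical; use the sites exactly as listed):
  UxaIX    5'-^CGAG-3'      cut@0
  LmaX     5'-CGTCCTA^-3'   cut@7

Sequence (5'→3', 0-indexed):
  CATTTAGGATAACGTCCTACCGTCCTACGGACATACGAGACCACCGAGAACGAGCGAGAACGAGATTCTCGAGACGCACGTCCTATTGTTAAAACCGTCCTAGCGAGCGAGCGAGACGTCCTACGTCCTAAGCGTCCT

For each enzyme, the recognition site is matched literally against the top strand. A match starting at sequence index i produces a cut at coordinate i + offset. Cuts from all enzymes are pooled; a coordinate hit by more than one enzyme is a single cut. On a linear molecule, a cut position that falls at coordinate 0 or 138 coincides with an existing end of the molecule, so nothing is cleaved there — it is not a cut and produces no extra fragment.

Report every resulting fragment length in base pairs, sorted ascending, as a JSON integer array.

Site scan:
  UxaIX (CGAG, off=0): starts [35, 44, 50, 54, 60, 69, 103, 107, 111] → cuts [35, 44, 50, 54, 60, 69, 103, 107, 111]
  LmaX (CGTCCTA, off=7): starts [12, 20, 78, 95, 116, 123] → cuts [19, 27, 85, 102, 123, 130]

Pooled cuts: [19, 27, 35, 44, 50, 54, 60, 69, 85, 102, 103, 107, 111, 123, 130]

Fragments:
  [0,19): 19 bp
  [19,27): 8 bp
  [27,35): 8 bp
  [35,44): 9 bp
  [44,50): 6 bp
  [50,54): 4 bp
  [54,60): 6 bp
  [60,69): 9 bp
  [69,85): 16 bp
  [85,102): 17 bp
  [102,103): 1 bp
  [103,107): 4 bp
  [107,111): 4 bp
  [111,123): 12 bp
  [123,130): 7 bp
  [130,138): 8 bp

[1,4,4,4,6,6,7,8,8,8,9,9,12,16,17,19]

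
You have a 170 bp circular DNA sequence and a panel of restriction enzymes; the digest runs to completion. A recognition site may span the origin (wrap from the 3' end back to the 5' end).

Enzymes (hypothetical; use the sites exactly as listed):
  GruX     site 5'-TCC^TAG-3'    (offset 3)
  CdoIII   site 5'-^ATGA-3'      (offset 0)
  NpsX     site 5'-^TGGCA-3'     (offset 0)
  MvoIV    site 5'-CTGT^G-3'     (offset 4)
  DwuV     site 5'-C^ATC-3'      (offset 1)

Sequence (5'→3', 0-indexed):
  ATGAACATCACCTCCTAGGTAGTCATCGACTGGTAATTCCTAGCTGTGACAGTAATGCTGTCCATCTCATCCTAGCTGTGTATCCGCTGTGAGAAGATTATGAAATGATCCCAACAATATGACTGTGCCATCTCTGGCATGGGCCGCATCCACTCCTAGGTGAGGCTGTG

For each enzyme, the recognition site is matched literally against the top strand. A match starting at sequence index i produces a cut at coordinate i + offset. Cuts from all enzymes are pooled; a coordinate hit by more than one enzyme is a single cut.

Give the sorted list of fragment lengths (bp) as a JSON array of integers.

Scan for sites:
  GruX TCCTAG/3: at [12, 37, 69, 153] ⇒ [15, 40, 72, 156]
  CdoIII ATGA/0: at [0, 99, 104, 118] ⇒ [0, 99, 104, 118]
  NpsX TGGCA/0: at [134] ⇒ [134]
  MvoIV CTGTG/4: at [43, 75, 86, 122, 165] ⇒ [47, 79, 90, 126, 169]
  DwuV CATC/1: at [5, 23, 62, 67, 128, 146] ⇒ [6, 24, 63, 68, 129, 147]

Pooled cuts: [0, 6, 15, 24, 40, 47, 63, 68, 72, 79, 90, 99, 104, 118, 126, 129, 134, 147, 156, 169]

Fragments:
  0→6: 6 bp
  6→15: 9 bp
  15→24: 9 bp
  24→40: 16 bp
  40→47: 7 bp
  47→63: 16 bp
  63→68: 5 bp
  68→72: 4 bp
  72→79: 7 bp
  79→90: 11 bp
  90→99: 9 bp
  99→104: 5 bp
  104→118: 14 bp
  118→126: 8 bp
  126→129: 3 bp
  129→134: 5 bp
  134→147: 13 bp
  147→156: 9 bp
  156→169: 13 bp
  169→0 (wrap): 170-169+0 = 1 bp

[1,3,4,5,5,5,6,7,7,8,9,9,9,9,11,13,13,14,16,16]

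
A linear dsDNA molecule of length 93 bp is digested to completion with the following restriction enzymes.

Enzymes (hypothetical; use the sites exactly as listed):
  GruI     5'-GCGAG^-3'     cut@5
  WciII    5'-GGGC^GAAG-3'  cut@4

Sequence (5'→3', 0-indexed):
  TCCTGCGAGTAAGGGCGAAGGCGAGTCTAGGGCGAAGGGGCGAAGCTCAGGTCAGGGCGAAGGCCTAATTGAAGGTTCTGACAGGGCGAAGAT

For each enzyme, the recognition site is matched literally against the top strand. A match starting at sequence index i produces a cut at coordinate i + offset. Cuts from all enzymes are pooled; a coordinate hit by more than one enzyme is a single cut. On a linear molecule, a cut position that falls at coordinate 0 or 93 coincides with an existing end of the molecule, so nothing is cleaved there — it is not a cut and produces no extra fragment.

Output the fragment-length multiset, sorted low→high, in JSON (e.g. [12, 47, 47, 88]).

[6,7,8,8,9,9,17,29]

Scan for sites:
  GruI (GCGAG, off=5): starts [4, 20] → cuts [9, 25]
  WciII (GGGCGAAG, off=4): starts [12, 29, 37, 54, 83] → cuts [16, 33, 41, 58, 87]

Pooled cuts: [9, 16, 25, 33, 41, 58, 87]

Fragments:
  [0,9): 9 bp
  [9,16): 7 bp
  [16,25): 9 bp
  [25,33): 8 bp
  [33,41): 8 bp
  [41,58): 17 bp
  [58,87): 29 bp
  [87,93): 6 bp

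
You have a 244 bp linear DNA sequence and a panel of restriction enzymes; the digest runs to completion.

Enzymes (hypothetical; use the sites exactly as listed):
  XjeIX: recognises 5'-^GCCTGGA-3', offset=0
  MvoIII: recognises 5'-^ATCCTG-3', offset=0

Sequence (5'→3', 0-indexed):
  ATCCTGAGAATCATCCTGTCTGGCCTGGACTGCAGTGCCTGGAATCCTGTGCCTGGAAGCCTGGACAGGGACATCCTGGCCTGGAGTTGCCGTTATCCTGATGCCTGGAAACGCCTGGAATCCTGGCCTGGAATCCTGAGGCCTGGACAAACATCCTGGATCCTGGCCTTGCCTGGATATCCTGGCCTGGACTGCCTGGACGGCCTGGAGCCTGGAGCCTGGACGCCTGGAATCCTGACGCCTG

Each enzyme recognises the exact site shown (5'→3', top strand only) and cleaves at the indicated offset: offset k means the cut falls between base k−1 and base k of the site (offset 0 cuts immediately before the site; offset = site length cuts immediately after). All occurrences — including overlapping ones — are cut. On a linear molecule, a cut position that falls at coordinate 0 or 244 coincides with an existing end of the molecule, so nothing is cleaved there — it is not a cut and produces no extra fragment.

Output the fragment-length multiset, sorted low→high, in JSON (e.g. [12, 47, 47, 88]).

Site scan:
  XjeIX GCCTGGA/0: at [22, 36, 50, 58, 78, 102, 112, 125, 140, 170, 184, 193, 202, 209, 216, 224] ⇒ [22, 36, 50, 58, 78, 102, 112, 125, 140, 170, 184, 193, 202, 209, 216, 224]
  MvoIII ATCCTG/0: at [0, 12, 43, 72, 94, 119, 132, 152, 159, 178, 231] ⇒ [12, 43, 72, 94, 119, 132, 152, 159, 178, 231] (position 0 is a terminus of the linear molecule — no cut)

All cut coordinates (distinct, sorted): [12, 22, 36, 43, 50, 58, 72, 78, 94, 102, 112, 119, 125, 132, 140, 152, 159, 170, 178, 184, 193, 202, 209, 216, 224, 231]

Fragments:
  [0,12): 12 bp
  [12,22): 10 bp
  [22,36): 14 bp
  [36,43): 7 bp
  [43,50): 7 bp
  [50,58): 8 bp
  [58,72): 14 bp
  [72,78): 6 bp
  [78,94): 16 bp
  [94,102): 8 bp
  [102,112): 10 bp
  [112,119): 7 bp
  [119,125): 6 bp
  [125,132): 7 bp
  [132,140): 8 bp
  [140,152): 12 bp
  [152,159): 7 bp
  [159,170): 11 bp
  [170,178): 8 bp
  [178,184): 6 bp
  [184,193): 9 bp
  [193,202): 9 bp
  [202,209): 7 bp
  [209,216): 7 bp
  [216,224): 8 bp
  [224,231): 7 bp
  [231,244): 13 bp

[6,6,6,7,7,7,7,7,7,7,7,8,8,8,8,8,9,9,10,10,11,12,12,13,14,14,16]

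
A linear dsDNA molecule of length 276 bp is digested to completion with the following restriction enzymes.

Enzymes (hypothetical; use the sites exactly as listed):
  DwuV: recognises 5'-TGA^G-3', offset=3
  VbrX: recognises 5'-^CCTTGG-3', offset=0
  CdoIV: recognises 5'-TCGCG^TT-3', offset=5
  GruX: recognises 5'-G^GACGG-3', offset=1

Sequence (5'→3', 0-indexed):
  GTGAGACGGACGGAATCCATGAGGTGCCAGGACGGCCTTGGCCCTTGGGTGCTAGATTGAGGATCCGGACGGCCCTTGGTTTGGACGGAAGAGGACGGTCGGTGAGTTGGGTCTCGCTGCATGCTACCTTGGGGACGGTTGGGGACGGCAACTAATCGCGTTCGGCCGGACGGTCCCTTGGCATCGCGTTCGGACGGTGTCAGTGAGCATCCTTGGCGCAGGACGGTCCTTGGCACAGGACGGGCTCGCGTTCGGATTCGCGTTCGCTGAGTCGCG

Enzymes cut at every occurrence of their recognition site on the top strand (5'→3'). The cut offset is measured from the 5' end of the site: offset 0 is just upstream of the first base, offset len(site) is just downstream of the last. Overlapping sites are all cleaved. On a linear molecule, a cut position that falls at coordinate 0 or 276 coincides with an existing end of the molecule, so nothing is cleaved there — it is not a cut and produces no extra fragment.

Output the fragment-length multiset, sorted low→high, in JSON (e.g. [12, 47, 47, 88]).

Scan for sites:
  DwuV TGAG/3: at [1, 19, 57, 102, 203, 267] ⇒ [4, 22, 60, 105, 206, 270]
  VbrX CCTTGG/0: at [35, 42, 73, 126, 175, 210, 227] ⇒ [35, 42, 73, 126, 175, 210, 227]
  CdoIV TCGCGTT/5: at [155, 183, 245, 257] ⇒ [160, 188, 250, 262]
  GruX GGACGG/1: at [7, 29, 66, 82, 92, 132, 142, 167, 191, 220, 237] ⇒ [8, 30, 67, 83, 93, 133, 143, 168, 192, 221, 238]

All cut coordinates (distinct, sorted): [4, 8, 22, 30, 35, 42, 60, 67, 73, 83, 93, 105, 126, 133, 143, 160, 168, 175, 188, 192, 206, 210, 221, 227, 238, 250, 262, 270]

Fragment lengths:
  [0,4): 4 bp
  [4,8): 4 bp
  [8,22): 14 bp
  [22,30): 8 bp
  [30,35): 5 bp
  [35,42): 7 bp
  [42,60): 18 bp
  [60,67): 7 bp
  [67,73): 6 bp
  [73,83): 10 bp
  [83,93): 10 bp
  [93,105): 12 bp
  [105,126): 21 bp
  [126,133): 7 bp
  [133,143): 10 bp
  [143,160): 17 bp
  [160,168): 8 bp
  [168,175): 7 bp
  [175,188): 13 bp
  [188,192): 4 bp
  [192,206): 14 bp
  [206,210): 4 bp
  [210,221): 11 bp
  [221,227): 6 bp
  [227,238): 11 bp
  [238,250): 12 bp
  [250,262): 12 bp
  [262,270): 8 bp
  [270,276): 6 bp

[4,4,4,4,5,6,6,6,7,7,7,7,8,8,8,10,10,10,11,11,12,12,12,13,14,14,17,18,21]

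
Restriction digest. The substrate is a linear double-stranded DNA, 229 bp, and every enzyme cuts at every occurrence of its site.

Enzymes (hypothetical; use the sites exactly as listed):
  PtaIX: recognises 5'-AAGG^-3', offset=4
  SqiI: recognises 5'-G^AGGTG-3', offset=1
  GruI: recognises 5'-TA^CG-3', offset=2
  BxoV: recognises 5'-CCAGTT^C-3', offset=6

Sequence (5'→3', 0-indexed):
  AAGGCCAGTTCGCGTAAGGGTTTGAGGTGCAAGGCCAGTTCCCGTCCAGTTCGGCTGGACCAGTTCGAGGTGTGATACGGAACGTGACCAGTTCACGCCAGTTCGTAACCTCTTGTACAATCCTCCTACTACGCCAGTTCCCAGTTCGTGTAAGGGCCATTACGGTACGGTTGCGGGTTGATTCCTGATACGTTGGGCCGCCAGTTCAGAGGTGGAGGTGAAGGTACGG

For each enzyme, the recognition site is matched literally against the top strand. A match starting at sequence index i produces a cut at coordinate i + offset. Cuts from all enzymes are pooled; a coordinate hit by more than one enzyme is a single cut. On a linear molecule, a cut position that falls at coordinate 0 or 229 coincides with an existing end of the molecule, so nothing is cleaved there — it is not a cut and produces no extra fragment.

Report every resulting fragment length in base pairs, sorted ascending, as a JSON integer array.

[2,2,3,3,4,5,5,6,6,6,7,7,8,9,9,9,10,10,10,11,14,16,16,23,28]

Site scan:
  PtaIX (AAGG, off=4): starts [0, 15, 30, 151, 220] → cuts [4, 19, 34, 155, 224]
  SqiI (GAGGTG, off=1): starts [23, 66, 208, 214] → cuts [24, 67, 209, 215]
  GruI (TACG, off=2): starts [75, 129, 160, 165, 188, 224] → cuts [77, 131, 162, 167, 190, 226]
  BxoV (CCAGTTC, off=6): starts [4, 34, 45, 59, 87, 97, 133, 140, 200] → cuts [10, 40, 51, 65, 93, 103, 139, 146, 206]

Pooled cuts: [4, 10, 19, 24, 34, 40, 51, 65, 67, 77, 93, 103, 131, 139, 146, 155, 162, 167, 190, 206, 209, 215, 224, 226]

Fragment lengths:
  [0,4): 4 bp
  [4,10): 6 bp
  [10,19): 9 bp
  [19,24): 5 bp
  [24,34): 10 bp
  [34,40): 6 bp
  [40,51): 11 bp
  [51,65): 14 bp
  [65,67): 2 bp
  [67,77): 10 bp
  [77,93): 16 bp
  [93,103): 10 bp
  [103,131): 28 bp
  [131,139): 8 bp
  [139,146): 7 bp
  [146,155): 9 bp
  [155,162): 7 bp
  [162,167): 5 bp
  [167,190): 23 bp
  [190,206): 16 bp
  [206,209): 3 bp
  [209,215): 6 bp
  [215,224): 9 bp
  [224,226): 2 bp
  [226,229): 3 bp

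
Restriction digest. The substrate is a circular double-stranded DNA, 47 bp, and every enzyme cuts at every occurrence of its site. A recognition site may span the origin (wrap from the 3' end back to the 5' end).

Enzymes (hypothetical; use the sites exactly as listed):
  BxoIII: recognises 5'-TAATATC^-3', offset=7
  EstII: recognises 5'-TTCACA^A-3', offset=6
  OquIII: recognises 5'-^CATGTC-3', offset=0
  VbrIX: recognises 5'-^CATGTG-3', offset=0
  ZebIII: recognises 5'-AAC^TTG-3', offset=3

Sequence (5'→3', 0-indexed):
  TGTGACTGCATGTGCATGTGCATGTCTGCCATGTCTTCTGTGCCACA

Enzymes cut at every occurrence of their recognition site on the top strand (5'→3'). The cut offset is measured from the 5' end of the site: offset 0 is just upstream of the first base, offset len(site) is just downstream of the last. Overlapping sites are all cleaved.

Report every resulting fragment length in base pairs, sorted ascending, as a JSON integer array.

Per-enzyme occurrences:
  BxoIII (TAATATC, off=7): no sites
  EstII (TTCACAA, off=6): no sites
  OquIII (CATGTC, off=0): starts [20, 29] → cuts [20, 29]
  VbrIX (CATGTG, off=0): starts [8, 14, 45] → cuts [8, 14, 45]
  ZebIII (AACTTG, off=3): no sites

Pooled cuts: [8, 14, 20, 29, 45]

Fragments:
  8→14: 6 bp
  14→20: 6 bp
  20→29: 9 bp
  29→45: 16 bp
  45→8 (wrap): 47-45+8 = 10 bp

[6,6,9,10,16]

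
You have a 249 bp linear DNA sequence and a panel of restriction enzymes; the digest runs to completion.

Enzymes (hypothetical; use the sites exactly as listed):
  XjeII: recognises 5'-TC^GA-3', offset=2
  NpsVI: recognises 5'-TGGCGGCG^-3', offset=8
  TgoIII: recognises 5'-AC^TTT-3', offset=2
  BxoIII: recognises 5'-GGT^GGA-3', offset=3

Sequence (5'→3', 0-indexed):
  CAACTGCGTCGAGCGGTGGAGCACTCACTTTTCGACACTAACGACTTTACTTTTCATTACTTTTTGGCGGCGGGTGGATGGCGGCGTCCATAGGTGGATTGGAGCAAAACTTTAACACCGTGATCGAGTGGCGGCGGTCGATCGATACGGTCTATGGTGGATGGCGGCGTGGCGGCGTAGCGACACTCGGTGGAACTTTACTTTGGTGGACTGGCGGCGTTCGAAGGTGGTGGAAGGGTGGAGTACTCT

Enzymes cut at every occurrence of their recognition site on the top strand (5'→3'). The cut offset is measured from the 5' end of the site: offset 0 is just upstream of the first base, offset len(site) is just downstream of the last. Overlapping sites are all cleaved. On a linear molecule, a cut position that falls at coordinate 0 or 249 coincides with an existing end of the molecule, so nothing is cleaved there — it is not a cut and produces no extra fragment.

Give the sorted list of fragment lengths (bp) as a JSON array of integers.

[3,3,3,4,5,5,5,5,6,7,8,8,9,9,10,10,10,11,11,11,11,12,12,12,14,15,15,15]

Scan for sites:
  XjeII (TCGA, off=2): starts [8, 31, 123, 137, 141, 220] → cuts [10, 33, 125, 139, 143, 222]
  NpsVI (TGGCGGCG, off=8): starts [64, 78, 128, 161, 169, 211] → cuts [72, 86, 136, 169, 177, 219]
  TgoIII (ACTTT, off=2): starts [26, 43, 48, 58, 108, 194, 199] → cuts [28, 45, 50, 60, 110, 196, 201]
  BxoIII (GGTGGA, off=3): starts [14, 72, 92, 155, 188, 204, 228, 236] → cuts [17, 75, 95, 158, 191, 207, 231, 239]

Pooled cuts: [10, 17, 28, 33, 45, 50, 60, 72, 75, 86, 95, 110, 125, 136, 139, 143, 158, 169, 177, 191, 196, 201, 207, 219, 222, 231, 239]

Fragments:
  [0,10): 10 bp
  [10,17): 7 bp
  [17,28): 11 bp
  [28,33): 5 bp
  [33,45): 12 bp
  [45,50): 5 bp
  [50,60): 10 bp
  [60,72): 12 bp
  [72,75): 3 bp
  [75,86): 11 bp
  [86,95): 9 bp
  [95,110): 15 bp
  [110,125): 15 bp
  [125,136): 11 bp
  [136,139): 3 bp
  [139,143): 4 bp
  [143,158): 15 bp
  [158,169): 11 bp
  [169,177): 8 bp
  [177,191): 14 bp
  [191,196): 5 bp
  [196,201): 5 bp
  [201,207): 6 bp
  [207,219): 12 bp
  [219,222): 3 bp
  [222,231): 9 bp
  [231,239): 8 bp
  [239,249): 10 bp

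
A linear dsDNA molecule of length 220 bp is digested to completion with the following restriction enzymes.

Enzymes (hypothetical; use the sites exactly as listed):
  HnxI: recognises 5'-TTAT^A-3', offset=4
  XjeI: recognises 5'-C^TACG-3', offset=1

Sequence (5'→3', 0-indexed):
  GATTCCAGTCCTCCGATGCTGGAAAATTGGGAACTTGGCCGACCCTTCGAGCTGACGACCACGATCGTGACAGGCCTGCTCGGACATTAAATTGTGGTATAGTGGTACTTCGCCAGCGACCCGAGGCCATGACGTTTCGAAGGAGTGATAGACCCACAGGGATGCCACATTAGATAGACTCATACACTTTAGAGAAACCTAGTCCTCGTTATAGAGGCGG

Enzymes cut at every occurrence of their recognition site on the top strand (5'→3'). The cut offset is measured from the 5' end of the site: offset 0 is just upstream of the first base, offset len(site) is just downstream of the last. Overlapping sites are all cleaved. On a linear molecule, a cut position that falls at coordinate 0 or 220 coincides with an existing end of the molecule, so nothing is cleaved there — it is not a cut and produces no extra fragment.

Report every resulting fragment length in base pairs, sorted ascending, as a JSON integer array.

Site scan:
  HnxI (TTATA, off=4): starts [208] → cuts [212]
  XjeI (CTACG, off=1): no sites

All cut coordinates (distinct, sorted): [212]

Fragments:
  [0,212): 212 bp
  [212,220): 8 bp

[8,212]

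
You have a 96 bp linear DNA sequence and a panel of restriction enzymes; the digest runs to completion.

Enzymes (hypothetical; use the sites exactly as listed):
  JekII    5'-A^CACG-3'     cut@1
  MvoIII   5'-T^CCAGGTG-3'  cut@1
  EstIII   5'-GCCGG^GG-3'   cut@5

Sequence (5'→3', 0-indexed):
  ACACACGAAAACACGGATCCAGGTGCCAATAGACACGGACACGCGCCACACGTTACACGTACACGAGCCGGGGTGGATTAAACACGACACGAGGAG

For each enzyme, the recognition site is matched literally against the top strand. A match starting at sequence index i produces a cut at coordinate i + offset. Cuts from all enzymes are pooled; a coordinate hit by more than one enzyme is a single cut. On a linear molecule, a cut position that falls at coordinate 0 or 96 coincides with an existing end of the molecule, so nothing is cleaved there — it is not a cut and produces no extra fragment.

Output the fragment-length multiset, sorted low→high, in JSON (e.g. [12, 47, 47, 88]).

[3,5,6,6,7,7,8,9,9,10,11,15]

Site scan:
  JekII (ACACG, off=1): starts [2, 10, 32, 38, 47, 54, 60, 81, 86] → cuts [3, 11, 33, 39, 48, 55, 61, 82, 87]
  MvoIII (TCCAGGTG, off=1): starts [17] → cuts [18]
  EstIII (GCCGGGG, off=5): starts [66] → cuts [71]

Pooled cuts: [3, 11, 18, 33, 39, 48, 55, 61, 71, 82, 87]

Fragment lengths:
  [0,3): 3 bp
  [3,11): 8 bp
  [11,18): 7 bp
  [18,33): 15 bp
  [33,39): 6 bp
  [39,48): 9 bp
  [48,55): 7 bp
  [55,61): 6 bp
  [61,71): 10 bp
  [71,82): 11 bp
  [82,87): 5 bp
  [87,96): 9 bp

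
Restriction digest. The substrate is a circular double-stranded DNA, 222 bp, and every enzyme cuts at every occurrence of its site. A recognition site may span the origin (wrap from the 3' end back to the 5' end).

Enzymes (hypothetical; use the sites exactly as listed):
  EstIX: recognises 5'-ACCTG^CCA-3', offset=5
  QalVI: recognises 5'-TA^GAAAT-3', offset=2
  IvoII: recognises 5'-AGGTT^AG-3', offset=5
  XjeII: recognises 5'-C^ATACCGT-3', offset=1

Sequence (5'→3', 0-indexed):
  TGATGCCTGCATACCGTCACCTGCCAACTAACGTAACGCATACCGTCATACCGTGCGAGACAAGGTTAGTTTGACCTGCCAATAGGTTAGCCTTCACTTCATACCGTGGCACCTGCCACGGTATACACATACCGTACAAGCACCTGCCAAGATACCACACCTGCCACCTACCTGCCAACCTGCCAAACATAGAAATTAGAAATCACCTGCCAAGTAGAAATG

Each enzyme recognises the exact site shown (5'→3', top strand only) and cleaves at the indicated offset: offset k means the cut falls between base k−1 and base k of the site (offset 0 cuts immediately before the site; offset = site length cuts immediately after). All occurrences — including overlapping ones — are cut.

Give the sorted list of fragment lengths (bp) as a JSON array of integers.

Scan for sites:
  EstIX (ACCTGCCA, off=5): starts [18, 73, 110, 141, 158, 169, 177, 204] → cuts [23, 78, 115, 146, 163, 174, 182, 209]
  QalVI (TAGAAAT, off=2): starts [189, 196, 214] → cuts [191, 198, 216]
  IvoII (AGGTTAG, off=5): starts [62, 83] → cuts [67, 88]
  XjeII (CATACCGT, off=1): starts [9, 38, 46, 99, 127] → cuts [10, 39, 47, 100, 128]

Pooled cuts: [10, 23, 39, 47, 67, 78, 88, 100, 115, 128, 146, 163, 174, 182, 191, 198, 209, 216]

Fragment lengths:
  10→23: 13 bp
  23→39: 16 bp
  39→47: 8 bp
  47→67: 20 bp
  67→78: 11 bp
  78→88: 10 bp
  88→100: 12 bp
  100→115: 15 bp
  115→128: 13 bp
  128→146: 18 bp
  146→163: 17 bp
  163→174: 11 bp
  174→182: 8 bp
  182→191: 9 bp
  191→198: 7 bp
  198→209: 11 bp
  209→216: 7 bp
  216→10 (wrap): 222-216+10 = 16 bp

[7,7,8,8,9,10,11,11,11,12,13,13,15,16,16,17,18,20]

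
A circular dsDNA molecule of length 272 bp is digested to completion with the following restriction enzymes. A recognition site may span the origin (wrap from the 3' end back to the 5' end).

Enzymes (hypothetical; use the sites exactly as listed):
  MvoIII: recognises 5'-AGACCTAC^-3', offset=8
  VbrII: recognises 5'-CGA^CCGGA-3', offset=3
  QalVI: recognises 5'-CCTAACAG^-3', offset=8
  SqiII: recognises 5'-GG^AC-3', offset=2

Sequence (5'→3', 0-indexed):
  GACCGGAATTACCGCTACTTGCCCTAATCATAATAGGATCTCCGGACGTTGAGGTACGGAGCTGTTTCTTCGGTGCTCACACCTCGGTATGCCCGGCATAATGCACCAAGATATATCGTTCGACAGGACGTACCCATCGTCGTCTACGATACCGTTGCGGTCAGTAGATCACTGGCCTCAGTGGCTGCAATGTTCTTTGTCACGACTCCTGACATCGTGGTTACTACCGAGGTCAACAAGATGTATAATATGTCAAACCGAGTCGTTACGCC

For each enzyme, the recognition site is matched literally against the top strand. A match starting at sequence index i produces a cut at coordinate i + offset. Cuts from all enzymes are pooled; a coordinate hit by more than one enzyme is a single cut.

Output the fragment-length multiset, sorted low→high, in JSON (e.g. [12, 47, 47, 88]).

[43,82,147]

Per-enzyme occurrences:
  MvoIII (AGACCTAC, off=8): no sites
  VbrII CGACCGGA/3: at [271] ⇒ [2]
  QalVI (CCTAACAG, off=8): no sites
  SqiII GGAC/2: at [43, 125] ⇒ [45, 127]

Pooled cuts: [2, 45, 127]

Fragment lengths:
  2→45: 43 bp
  45→127: 82 bp
  127→2 (wrap): 272-127+2 = 147 bp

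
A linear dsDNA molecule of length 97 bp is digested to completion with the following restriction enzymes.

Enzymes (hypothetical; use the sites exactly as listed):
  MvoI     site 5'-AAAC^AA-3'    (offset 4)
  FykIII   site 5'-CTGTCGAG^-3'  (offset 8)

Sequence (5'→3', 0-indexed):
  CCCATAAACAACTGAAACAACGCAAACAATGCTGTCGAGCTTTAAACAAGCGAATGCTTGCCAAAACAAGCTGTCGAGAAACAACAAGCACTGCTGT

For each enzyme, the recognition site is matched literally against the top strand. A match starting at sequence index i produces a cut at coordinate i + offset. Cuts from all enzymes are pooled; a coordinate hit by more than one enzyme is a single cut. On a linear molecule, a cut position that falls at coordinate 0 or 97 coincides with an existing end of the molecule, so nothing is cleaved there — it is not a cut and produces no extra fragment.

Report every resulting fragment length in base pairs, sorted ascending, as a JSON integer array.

[4,8,9,9,9,11,12,15,20]

Site scan:
  MvoI (AAACAA, off=4): starts [5, 14, 23, 43, 63, 78] → cuts [9, 18, 27, 47, 67, 82]
  FykIII (CTGTCGAG, off=8): starts [31, 70] → cuts [39, 78]

All cut coordinates (distinct, sorted): [9, 18, 27, 39, 47, 67, 78, 82]

Fragments:
  [0,9): 9 bp
  [9,18): 9 bp
  [18,27): 9 bp
  [27,39): 12 bp
  [39,47): 8 bp
  [47,67): 20 bp
  [67,78): 11 bp
  [78,82): 4 bp
  [82,97): 15 bp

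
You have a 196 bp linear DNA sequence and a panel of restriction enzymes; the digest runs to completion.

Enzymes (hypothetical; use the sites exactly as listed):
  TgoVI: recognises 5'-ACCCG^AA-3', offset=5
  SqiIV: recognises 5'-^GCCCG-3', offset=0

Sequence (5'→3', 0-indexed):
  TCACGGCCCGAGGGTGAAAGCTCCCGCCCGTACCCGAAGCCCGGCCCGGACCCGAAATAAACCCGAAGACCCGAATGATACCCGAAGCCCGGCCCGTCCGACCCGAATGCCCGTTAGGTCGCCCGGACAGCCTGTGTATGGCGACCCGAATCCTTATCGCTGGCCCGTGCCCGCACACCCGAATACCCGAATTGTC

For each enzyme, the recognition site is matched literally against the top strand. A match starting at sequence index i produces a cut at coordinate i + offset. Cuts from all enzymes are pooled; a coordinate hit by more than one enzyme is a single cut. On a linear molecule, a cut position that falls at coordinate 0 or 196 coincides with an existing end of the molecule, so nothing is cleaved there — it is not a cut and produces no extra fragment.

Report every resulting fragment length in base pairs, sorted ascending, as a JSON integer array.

[2,2,3,5,5,5,6,7,8,8,11,11,11,11,12,13,14,14,20,28]

Per-enzyme occurrences:
  TgoVI ACCCGAA/5: at [31, 49, 60, 68, 79, 100, 143, 176, 184] ⇒ [36, 54, 65, 73, 84, 105, 148, 181, 189]
  SqiIV GCCCG/0: at [5, 25, 38, 43, 86, 91, 108, 120, 162, 168] ⇒ [5, 25, 38, 43, 86, 91, 108, 120, 162, 168]

All cut coordinates (distinct, sorted): [5, 25, 36, 38, 43, 54, 65, 73, 84, 86, 91, 105, 108, 120, 148, 162, 168, 181, 189]

Fragment lengths:
  [0,5): 5 bp
  [5,25): 20 bp
  [25,36): 11 bp
  [36,38): 2 bp
  [38,43): 5 bp
  [43,54): 11 bp
  [54,65): 11 bp
  [65,73): 8 bp
  [73,84): 11 bp
  [84,86): 2 bp
  [86,91): 5 bp
  [91,105): 14 bp
  [105,108): 3 bp
  [108,120): 12 bp
  [120,148): 28 bp
  [148,162): 14 bp
  [162,168): 6 bp
  [168,181): 13 bp
  [181,189): 8 bp
  [189,196): 7 bp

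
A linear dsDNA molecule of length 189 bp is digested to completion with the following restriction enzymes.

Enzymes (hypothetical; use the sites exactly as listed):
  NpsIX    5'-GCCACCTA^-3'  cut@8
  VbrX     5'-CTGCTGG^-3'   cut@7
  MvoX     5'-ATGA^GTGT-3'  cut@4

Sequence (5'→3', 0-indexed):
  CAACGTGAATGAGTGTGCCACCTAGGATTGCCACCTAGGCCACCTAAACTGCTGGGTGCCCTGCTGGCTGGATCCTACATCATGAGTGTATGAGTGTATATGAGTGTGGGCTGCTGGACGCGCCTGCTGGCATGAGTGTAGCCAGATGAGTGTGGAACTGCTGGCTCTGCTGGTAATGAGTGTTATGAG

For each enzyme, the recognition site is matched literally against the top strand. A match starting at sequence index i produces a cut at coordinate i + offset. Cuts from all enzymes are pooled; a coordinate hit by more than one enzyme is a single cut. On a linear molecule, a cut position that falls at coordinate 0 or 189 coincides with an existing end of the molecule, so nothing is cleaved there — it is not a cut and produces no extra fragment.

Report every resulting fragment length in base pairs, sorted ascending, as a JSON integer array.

Per-enzyme occurrences:
  NpsIX GCCACCTA/8: at [16, 29, 38] ⇒ [24, 37, 46]
  VbrX CTGCTGG/7: at [48, 60, 110, 123, 157, 166] ⇒ [55, 67, 117, 130, 164, 173]
  MvoX ATGAGTGT/4: at [8, 81, 89, 99, 131, 145, 175] ⇒ [12, 85, 93, 103, 135, 149, 179]

All cut coordinates (distinct, sorted): [12, 24, 37, 46, 55, 67, 85, 93, 103, 117, 130, 135, 149, 164, 173, 179]

Fragments:
  [0,12): 12 bp
  [12,24): 12 bp
  [24,37): 13 bp
  [37,46): 9 bp
  [46,55): 9 bp
  [55,67): 12 bp
  [67,85): 18 bp
  [85,93): 8 bp
  [93,103): 10 bp
  [103,117): 14 bp
  [117,130): 13 bp
  [130,135): 5 bp
  [135,149): 14 bp
  [149,164): 15 bp
  [164,173): 9 bp
  [173,179): 6 bp
  [179,189): 10 bp

[5,6,8,9,9,9,10,10,12,12,12,13,13,14,14,15,18]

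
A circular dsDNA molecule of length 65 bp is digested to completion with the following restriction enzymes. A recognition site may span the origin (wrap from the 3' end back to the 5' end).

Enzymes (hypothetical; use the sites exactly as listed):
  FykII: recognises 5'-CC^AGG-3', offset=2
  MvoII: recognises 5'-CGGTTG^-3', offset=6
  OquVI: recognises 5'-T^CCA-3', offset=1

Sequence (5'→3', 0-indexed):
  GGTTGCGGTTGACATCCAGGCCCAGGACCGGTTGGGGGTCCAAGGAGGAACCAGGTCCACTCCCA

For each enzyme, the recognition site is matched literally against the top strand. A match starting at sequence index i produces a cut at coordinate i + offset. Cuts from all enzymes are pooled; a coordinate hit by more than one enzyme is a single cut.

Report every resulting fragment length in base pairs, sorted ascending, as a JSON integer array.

[2,4,4,5,6,8,11,12,13]

Scan for sites:
  FykII CCAGG/2: at [15, 21, 50, 62] ⇒ [17, 23, 52, 64]
  MvoII CGGTTG/6: at [5, 28] ⇒ [11, 34]
  OquVI TCCA/1: at [14, 38, 55] ⇒ [15, 39, 56]

Pooled cuts: [11, 15, 17, 23, 34, 39, 52, 56, 64]

Fragments:
  11→15: 4 bp
  15→17: 2 bp
  17→23: 6 bp
  23→34: 11 bp
  34→39: 5 bp
  39→52: 13 bp
  52→56: 4 bp
  56→64: 8 bp
  64→11 (wrap): 65-64+11 = 12 bp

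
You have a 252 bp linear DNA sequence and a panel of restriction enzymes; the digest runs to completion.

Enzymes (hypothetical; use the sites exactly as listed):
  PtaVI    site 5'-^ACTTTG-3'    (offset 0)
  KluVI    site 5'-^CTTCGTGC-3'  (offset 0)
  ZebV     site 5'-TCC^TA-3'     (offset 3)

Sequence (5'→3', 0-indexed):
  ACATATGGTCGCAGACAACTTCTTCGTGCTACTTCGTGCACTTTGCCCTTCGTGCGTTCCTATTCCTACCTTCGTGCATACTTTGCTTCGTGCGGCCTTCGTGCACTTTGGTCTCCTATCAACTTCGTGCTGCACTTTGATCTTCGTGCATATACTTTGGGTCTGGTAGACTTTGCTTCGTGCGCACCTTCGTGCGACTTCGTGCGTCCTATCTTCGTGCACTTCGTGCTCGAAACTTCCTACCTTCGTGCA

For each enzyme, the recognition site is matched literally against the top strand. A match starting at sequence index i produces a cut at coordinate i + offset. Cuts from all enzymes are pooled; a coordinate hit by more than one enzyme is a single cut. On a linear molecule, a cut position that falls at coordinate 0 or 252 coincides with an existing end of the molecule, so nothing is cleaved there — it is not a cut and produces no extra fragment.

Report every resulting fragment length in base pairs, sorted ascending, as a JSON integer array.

[3,3,3,6,6,6,6,8,8,8,8,9,9,10,10,10,11,11,12,12,12,12,13,16,19,21]

Per-enzyme occurrences:
  PtaVI (ACTTTG, off=0): starts [39, 79, 104, 133, 153, 169] → cuts [39, 79, 104, 133, 153, 169]
  KluVI (CTTCGTGC, off=0): starts [21, 31, 47, 69, 85, 96, 122, 141, 175, 187, 197, 212, 221, 243] → cuts [21, 31, 47, 69, 85, 96, 122, 141, 175, 187, 197, 212, 221, 243]
  ZebV (TCCTA, off=3): starts [57, 63, 113, 206, 237] → cuts [60, 66, 116, 209, 240]

All cut coordinates (distinct, sorted): [21, 31, 39, 47, 60, 66, 69, 79, 85, 96, 104, 116, 122, 133, 141, 153, 169, 175, 187, 197, 209, 212, 221, 240, 243]

Fragment lengths:
  [0,21): 21 bp
  [21,31): 10 bp
  [31,39): 8 bp
  [39,47): 8 bp
  [47,60): 13 bp
  [60,66): 6 bp
  [66,69): 3 bp
  [69,79): 10 bp
  [79,85): 6 bp
  [85,96): 11 bp
  [96,104): 8 bp
  [104,116): 12 bp
  [116,122): 6 bp
  [122,133): 11 bp
  [133,141): 8 bp
  [141,153): 12 bp
  [153,169): 16 bp
  [169,175): 6 bp
  [175,187): 12 bp
  [187,197): 10 bp
  [197,209): 12 bp
  [209,212): 3 bp
  [212,221): 9 bp
  [221,240): 19 bp
  [240,243): 3 bp
  [243,252): 9 bp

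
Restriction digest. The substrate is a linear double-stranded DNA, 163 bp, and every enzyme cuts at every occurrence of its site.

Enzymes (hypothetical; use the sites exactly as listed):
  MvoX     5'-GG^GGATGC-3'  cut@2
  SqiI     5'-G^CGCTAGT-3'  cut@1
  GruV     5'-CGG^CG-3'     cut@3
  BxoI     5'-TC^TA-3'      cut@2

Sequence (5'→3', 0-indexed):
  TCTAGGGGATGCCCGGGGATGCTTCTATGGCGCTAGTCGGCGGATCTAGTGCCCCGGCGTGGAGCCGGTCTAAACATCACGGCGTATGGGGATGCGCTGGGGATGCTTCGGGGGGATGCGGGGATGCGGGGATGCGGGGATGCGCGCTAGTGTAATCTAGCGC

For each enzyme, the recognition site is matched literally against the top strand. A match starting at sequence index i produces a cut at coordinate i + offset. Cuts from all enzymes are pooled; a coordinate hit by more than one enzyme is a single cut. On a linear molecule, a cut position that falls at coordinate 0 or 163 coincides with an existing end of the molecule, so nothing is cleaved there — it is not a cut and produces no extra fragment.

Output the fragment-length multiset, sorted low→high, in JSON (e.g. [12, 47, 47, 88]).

[2,4,5,6,6,7,7,8,8,8,9,10,10,11,11,12,13,13,13]

Scan for sites:
  MvoX GGGGATGC/2: at [4, 14, 87, 98, 111, 119, 127, 135] ⇒ [6, 16, 89, 100, 113, 121, 129, 137]
  SqiI GCGCTAGT/1: at [29, 143] ⇒ [30, 144]
  GruV CGGCG/3: at [37, 54, 79] ⇒ [40, 57, 82]
  BxoI TCTA/2: at [0, 23, 44, 68, 155] ⇒ [2, 25, 46, 70, 157]

Pooled cuts: [2, 6, 16, 25, 30, 40, 46, 57, 70, 82, 89, 100, 113, 121, 129, 137, 144, 157]

Fragment lengths:
  [0,2): 2 bp
  [2,6): 4 bp
  [6,16): 10 bp
  [16,25): 9 bp
  [25,30): 5 bp
  [30,40): 10 bp
  [40,46): 6 bp
  [46,57): 11 bp
  [57,70): 13 bp
  [70,82): 12 bp
  [82,89): 7 bp
  [89,100): 11 bp
  [100,113): 13 bp
  [113,121): 8 bp
  [121,129): 8 bp
  [129,137): 8 bp
  [137,144): 7 bp
  [144,157): 13 bp
  [157,163): 6 bp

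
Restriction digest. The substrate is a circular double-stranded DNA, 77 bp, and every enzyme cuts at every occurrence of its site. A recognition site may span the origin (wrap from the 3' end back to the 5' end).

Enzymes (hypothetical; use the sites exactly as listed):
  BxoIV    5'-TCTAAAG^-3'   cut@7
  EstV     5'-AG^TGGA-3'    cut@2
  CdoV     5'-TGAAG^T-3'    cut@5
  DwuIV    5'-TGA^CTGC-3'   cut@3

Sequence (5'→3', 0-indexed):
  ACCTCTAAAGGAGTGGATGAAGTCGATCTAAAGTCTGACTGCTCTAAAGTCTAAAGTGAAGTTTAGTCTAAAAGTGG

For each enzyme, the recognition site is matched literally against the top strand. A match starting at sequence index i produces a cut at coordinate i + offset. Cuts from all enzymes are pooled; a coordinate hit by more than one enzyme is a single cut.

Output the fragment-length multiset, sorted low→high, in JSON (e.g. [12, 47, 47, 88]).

Per-enzyme occurrences:
  BxoIV (TCTAAAG, off=7): starts [3, 26, 42, 49] → cuts [10, 33, 49, 56]
  EstV (AGTGGA, off=2): starts [11, 72] → cuts [13, 74]
  CdoV (TGAAGT, off=5): starts [17, 56] → cuts [22, 61]
  DwuIV (TGACTGC, off=3): starts [35] → cuts [38]

All cut coordinates (distinct, sorted): [10, 13, 22, 33, 38, 49, 56, 61, 74]

Fragments:
  10→13: 3 bp
  13→22: 9 bp
  22→33: 11 bp
  33→38: 5 bp
  38→49: 11 bp
  49→56: 7 bp
  56→61: 5 bp
  61→74: 13 bp
  74→10 (wrap): 77-74+10 = 13 bp

[3,5,5,7,9,11,11,13,13]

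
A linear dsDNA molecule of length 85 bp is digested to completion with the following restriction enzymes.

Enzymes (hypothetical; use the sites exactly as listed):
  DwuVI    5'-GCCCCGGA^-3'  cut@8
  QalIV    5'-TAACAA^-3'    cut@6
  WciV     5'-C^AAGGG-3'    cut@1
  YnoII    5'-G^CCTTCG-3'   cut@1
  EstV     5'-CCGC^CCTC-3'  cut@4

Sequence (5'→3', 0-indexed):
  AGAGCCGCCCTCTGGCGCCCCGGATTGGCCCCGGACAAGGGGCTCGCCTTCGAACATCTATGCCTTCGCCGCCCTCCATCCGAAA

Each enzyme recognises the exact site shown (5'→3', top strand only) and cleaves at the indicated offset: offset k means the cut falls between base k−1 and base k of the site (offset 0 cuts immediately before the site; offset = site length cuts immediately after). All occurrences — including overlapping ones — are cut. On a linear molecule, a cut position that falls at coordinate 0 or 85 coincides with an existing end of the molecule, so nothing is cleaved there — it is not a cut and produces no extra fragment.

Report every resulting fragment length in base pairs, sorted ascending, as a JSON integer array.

Site scan:
  DwuVI GCCCCGGA/8: at [16, 27] ⇒ [24, 35]
  QalIV (TAACAA, off=6): no sites
  WciV CAAGGG/1: at [35] ⇒ [36]
  YnoII GCCTTCG/1: at [45, 61] ⇒ [46, 62]
  EstV CCGCCCTC/4: at [4, 68] ⇒ [8, 72]

All cut coordinates (distinct, sorted): [8, 24, 35, 36, 46, 62, 72]

Fragments:
  [0,8): 8 bp
  [8,24): 16 bp
  [24,35): 11 bp
  [35,36): 1 bp
  [36,46): 10 bp
  [46,62): 16 bp
  [62,72): 10 bp
  [72,85): 13 bp

[1,8,10,10,11,13,16,16]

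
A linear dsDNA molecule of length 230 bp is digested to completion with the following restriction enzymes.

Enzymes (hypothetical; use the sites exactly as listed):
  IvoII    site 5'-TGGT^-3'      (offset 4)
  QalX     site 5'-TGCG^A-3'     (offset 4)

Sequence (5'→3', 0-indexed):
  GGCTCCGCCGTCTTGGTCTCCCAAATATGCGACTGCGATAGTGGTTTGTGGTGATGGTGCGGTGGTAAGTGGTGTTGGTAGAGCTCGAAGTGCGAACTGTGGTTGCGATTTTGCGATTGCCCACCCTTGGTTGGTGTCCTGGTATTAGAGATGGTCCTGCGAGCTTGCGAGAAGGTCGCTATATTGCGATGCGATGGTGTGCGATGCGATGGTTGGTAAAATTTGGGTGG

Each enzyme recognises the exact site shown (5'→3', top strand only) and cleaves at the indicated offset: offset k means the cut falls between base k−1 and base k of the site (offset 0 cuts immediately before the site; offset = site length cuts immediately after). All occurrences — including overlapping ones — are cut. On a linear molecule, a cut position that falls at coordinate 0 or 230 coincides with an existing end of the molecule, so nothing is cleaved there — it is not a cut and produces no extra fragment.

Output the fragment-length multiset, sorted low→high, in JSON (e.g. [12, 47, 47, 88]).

[4,4,4,5,5,5,5,5,6,6,6,6,7,7,8,8,8,8,8,9,12,13,14,15,16,17,19]

Site scan:
  IvoII TGGT/4: at [13, 41, 48, 54, 62, 69, 75, 99, 127, 131, 139, 151, 194, 209, 213] ⇒ [17, 45, 52, 58, 66, 73, 79, 103, 131, 135, 143, 155, 198, 213, 217]
  QalX TGCGA/4: at [27, 33, 90, 103, 111, 157, 165, 184, 189, 199, 204] ⇒ [31, 37, 94, 107, 115, 161, 169, 188, 193, 203, 208]

Pooled cuts: [17, 31, 37, 45, 52, 58, 66, 73, 79, 94, 103, 107, 115, 131, 135, 143, 155, 161, 169, 188, 193, 198, 203, 208, 213, 217]

Fragment lengths:
  [0,17): 17 bp
  [17,31): 14 bp
  [31,37): 6 bp
  [37,45): 8 bp
  [45,52): 7 bp
  [52,58): 6 bp
  [58,66): 8 bp
  [66,73): 7 bp
  [73,79): 6 bp
  [79,94): 15 bp
  [94,103): 9 bp
  [103,107): 4 bp
  [107,115): 8 bp
  [115,131): 16 bp
  [131,135): 4 bp
  [135,143): 8 bp
  [143,155): 12 bp
  [155,161): 6 bp
  [161,169): 8 bp
  [169,188): 19 bp
  [188,193): 5 bp
  [193,198): 5 bp
  [198,203): 5 bp
  [203,208): 5 bp
  [208,213): 5 bp
  [213,217): 4 bp
  [217,230): 13 bp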